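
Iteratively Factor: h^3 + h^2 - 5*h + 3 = (h - 1)*(h^2 + 2*h - 3) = (h - 1)^2*(h + 3)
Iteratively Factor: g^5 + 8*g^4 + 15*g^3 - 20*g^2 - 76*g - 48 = (g + 3)*(g^4 + 5*g^3 - 20*g - 16) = (g + 1)*(g + 3)*(g^3 + 4*g^2 - 4*g - 16) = (g - 2)*(g + 1)*(g + 3)*(g^2 + 6*g + 8) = (g - 2)*(g + 1)*(g + 2)*(g + 3)*(g + 4)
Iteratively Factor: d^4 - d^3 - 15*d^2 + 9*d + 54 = (d - 3)*(d^3 + 2*d^2 - 9*d - 18) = (d - 3)*(d + 2)*(d^2 - 9) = (d - 3)*(d + 2)*(d + 3)*(d - 3)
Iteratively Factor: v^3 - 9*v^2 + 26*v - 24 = (v - 3)*(v^2 - 6*v + 8) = (v - 4)*(v - 3)*(v - 2)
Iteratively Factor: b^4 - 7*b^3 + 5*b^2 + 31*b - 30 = (b - 3)*(b^3 - 4*b^2 - 7*b + 10) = (b - 3)*(b - 1)*(b^2 - 3*b - 10) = (b - 5)*(b - 3)*(b - 1)*(b + 2)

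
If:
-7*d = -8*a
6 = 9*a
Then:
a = 2/3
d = 16/21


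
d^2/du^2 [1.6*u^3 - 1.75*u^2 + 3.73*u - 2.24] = 9.6*u - 3.5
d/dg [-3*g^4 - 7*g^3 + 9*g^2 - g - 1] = -12*g^3 - 21*g^2 + 18*g - 1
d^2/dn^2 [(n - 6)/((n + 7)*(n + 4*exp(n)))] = 2*((n - 6)*(n + 7)^2*(4*exp(n) + 1)^2 + (n - 6)*(n + 7)*(n + 4*exp(n))*(4*exp(n) + 1) + (n - 6)*(n + 4*exp(n))^2 + (n + 7)^2*(n + 4*exp(n))*(2*(6 - n)*exp(n) - 4*exp(n) - 1) - (n + 7)*(n + 4*exp(n))^2)/((n + 7)^3*(n + 4*exp(n))^3)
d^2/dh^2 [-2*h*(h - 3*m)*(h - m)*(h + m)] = -24*h^2 + 36*h*m + 4*m^2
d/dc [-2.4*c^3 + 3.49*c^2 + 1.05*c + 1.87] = -7.2*c^2 + 6.98*c + 1.05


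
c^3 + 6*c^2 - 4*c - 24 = (c - 2)*(c + 2)*(c + 6)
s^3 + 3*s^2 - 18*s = s*(s - 3)*(s + 6)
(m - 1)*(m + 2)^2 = m^3 + 3*m^2 - 4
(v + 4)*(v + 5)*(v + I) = v^3 + 9*v^2 + I*v^2 + 20*v + 9*I*v + 20*I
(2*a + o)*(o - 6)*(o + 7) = 2*a*o^2 + 2*a*o - 84*a + o^3 + o^2 - 42*o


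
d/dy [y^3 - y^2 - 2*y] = 3*y^2 - 2*y - 2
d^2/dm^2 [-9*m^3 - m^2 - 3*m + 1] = -54*m - 2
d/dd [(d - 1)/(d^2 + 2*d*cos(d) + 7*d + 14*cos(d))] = (2*d^2*sin(d) - d^2 + 12*d*sin(d) + 2*d - 14*sin(d) + 16*cos(d) + 7)/((d + 7)^2*(d + 2*cos(d))^2)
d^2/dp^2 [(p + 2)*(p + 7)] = 2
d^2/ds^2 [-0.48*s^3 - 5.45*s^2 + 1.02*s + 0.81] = -2.88*s - 10.9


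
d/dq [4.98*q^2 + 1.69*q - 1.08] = 9.96*q + 1.69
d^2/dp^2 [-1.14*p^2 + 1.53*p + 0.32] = -2.28000000000000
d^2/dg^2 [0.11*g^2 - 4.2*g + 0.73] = 0.220000000000000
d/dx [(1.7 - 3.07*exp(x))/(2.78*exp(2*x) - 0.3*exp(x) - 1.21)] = (8.5346*exp(2*x) - 9.452*exp(x) + 4.2247)*exp(x)/(7.7284*exp(4*x) - 1.668*exp(3*x) - 6.6376*exp(2*x) + 0.726*exp(x) + 1.4641)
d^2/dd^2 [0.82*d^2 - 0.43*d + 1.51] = 1.64000000000000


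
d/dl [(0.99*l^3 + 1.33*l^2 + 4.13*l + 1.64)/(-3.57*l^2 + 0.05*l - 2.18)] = (-3.5343*l^4 + 0.0990000000000002*l^3 + 8.336*l^2 + 5.9108*l - 9.0854)/(12.7449*l^4 - 0.357*l^3 + 15.5677*l^2 - 0.218*l + 4.7524)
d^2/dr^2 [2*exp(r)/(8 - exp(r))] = 16*(-exp(r) - 8)*exp(r)/(exp(3*r) - 24*exp(2*r) + 192*exp(r) - 512)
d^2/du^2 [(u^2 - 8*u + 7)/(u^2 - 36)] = 2*(-8*u^3 + 129*u^2 - 864*u + 1548)/(u^6 - 108*u^4 + 3888*u^2 - 46656)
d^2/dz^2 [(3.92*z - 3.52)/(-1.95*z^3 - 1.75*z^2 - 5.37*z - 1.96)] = (-89.4348*z^5 + 80.3556*z^4 + 250.27856*z^3 + 465.62496*z^2 + 198.42816*z + 261.382144)/(7.414875*z^9 + 19.963125*z^8 + 79.1739*z^7 + 137.668825*z^6 + 258.16374*z^5 + 292.546065*z^4 + 287.842113*z^3 + 189.729372*z^2 + 61.888176*z + 7.529536)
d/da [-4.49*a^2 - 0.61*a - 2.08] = -8.98*a - 0.61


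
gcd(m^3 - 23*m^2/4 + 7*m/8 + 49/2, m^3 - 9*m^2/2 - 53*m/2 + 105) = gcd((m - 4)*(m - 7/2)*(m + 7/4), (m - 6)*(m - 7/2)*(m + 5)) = m - 7/2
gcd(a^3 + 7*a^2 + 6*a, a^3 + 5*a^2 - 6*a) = a^2 + 6*a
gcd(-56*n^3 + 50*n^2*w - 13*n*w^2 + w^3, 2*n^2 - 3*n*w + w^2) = -2*n + w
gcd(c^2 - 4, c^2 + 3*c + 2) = c + 2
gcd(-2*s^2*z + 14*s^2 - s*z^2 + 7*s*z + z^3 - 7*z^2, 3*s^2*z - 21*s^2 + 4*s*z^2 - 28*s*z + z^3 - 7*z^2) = s*z - 7*s + z^2 - 7*z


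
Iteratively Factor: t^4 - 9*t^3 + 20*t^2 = (t)*(t^3 - 9*t^2 + 20*t) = t^2*(t^2 - 9*t + 20) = t^2*(t - 5)*(t - 4)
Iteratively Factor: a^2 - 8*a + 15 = (a - 5)*(a - 3)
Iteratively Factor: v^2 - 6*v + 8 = (v - 4)*(v - 2)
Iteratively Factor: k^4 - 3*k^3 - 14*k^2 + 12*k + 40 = (k + 2)*(k^3 - 5*k^2 - 4*k + 20) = (k - 5)*(k + 2)*(k^2 - 4) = (k - 5)*(k + 2)^2*(k - 2)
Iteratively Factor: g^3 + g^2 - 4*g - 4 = (g + 1)*(g^2 - 4) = (g - 2)*(g + 1)*(g + 2)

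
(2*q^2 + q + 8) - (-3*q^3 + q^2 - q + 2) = 3*q^3 + q^2 + 2*q + 6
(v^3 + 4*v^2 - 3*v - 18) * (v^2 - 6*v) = v^5 - 2*v^4 - 27*v^3 + 108*v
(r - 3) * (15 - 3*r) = -3*r^2 + 24*r - 45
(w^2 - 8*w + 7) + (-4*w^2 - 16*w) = -3*w^2 - 24*w + 7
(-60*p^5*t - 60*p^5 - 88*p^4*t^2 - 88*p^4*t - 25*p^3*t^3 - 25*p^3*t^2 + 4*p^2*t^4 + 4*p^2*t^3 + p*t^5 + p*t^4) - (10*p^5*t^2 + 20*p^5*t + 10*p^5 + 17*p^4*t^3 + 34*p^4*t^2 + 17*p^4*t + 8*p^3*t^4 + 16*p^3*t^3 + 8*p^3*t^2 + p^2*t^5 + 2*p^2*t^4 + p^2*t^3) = -10*p^5*t^2 - 80*p^5*t - 70*p^5 - 17*p^4*t^3 - 122*p^4*t^2 - 105*p^4*t - 8*p^3*t^4 - 41*p^3*t^3 - 33*p^3*t^2 - p^2*t^5 + 2*p^2*t^4 + 3*p^2*t^3 + p*t^5 + p*t^4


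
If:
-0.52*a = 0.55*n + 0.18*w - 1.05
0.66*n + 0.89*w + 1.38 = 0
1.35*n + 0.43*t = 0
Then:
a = 1.08012820512821*w + 4.23076923076923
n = -1.34848484848485*w - 2.09090909090909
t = 4.23361522198732*w + 6.56448202959831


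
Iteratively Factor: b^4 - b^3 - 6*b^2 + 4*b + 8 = (b + 1)*(b^3 - 2*b^2 - 4*b + 8) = (b - 2)*(b + 1)*(b^2 - 4) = (b - 2)^2*(b + 1)*(b + 2)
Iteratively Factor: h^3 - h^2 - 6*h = (h)*(h^2 - h - 6) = h*(h - 3)*(h + 2)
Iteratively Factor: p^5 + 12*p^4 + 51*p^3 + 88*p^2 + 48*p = (p + 1)*(p^4 + 11*p^3 + 40*p^2 + 48*p) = (p + 1)*(p + 4)*(p^3 + 7*p^2 + 12*p) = p*(p + 1)*(p + 4)*(p^2 + 7*p + 12) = p*(p + 1)*(p + 3)*(p + 4)*(p + 4)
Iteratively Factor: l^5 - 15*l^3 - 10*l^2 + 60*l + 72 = (l + 2)*(l^4 - 2*l^3 - 11*l^2 + 12*l + 36) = (l + 2)^2*(l^3 - 4*l^2 - 3*l + 18) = (l - 3)*(l + 2)^2*(l^2 - l - 6) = (l - 3)^2*(l + 2)^2*(l + 2)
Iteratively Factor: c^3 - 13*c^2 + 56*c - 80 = (c - 4)*(c^2 - 9*c + 20) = (c - 5)*(c - 4)*(c - 4)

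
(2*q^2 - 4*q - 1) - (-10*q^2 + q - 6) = 12*q^2 - 5*q + 5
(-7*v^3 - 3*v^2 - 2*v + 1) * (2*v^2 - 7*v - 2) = -14*v^5 + 43*v^4 + 31*v^3 + 22*v^2 - 3*v - 2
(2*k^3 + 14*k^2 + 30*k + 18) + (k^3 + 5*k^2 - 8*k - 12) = 3*k^3 + 19*k^2 + 22*k + 6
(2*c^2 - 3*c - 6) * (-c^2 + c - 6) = -2*c^4 + 5*c^3 - 9*c^2 + 12*c + 36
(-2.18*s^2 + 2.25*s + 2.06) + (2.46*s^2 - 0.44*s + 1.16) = 0.28*s^2 + 1.81*s + 3.22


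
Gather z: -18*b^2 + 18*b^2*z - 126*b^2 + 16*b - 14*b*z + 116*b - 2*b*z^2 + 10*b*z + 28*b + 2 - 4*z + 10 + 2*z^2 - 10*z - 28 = -144*b^2 + 160*b + z^2*(2 - 2*b) + z*(18*b^2 - 4*b - 14) - 16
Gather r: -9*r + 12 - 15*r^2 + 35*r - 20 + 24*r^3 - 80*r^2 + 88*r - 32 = 24*r^3 - 95*r^2 + 114*r - 40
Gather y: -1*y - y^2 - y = -y^2 - 2*y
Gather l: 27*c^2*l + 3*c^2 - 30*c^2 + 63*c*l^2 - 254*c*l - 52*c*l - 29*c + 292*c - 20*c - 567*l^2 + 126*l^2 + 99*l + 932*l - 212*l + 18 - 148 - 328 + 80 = -27*c^2 + 243*c + l^2*(63*c - 441) + l*(27*c^2 - 306*c + 819) - 378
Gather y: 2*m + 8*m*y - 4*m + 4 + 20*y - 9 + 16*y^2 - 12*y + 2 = -2*m + 16*y^2 + y*(8*m + 8) - 3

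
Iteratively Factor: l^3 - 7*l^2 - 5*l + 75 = (l - 5)*(l^2 - 2*l - 15) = (l - 5)*(l + 3)*(l - 5)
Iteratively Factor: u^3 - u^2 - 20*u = (u + 4)*(u^2 - 5*u) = u*(u + 4)*(u - 5)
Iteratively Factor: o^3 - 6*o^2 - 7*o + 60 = (o - 5)*(o^2 - o - 12) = (o - 5)*(o - 4)*(o + 3)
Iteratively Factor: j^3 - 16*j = (j)*(j^2 - 16) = j*(j + 4)*(j - 4)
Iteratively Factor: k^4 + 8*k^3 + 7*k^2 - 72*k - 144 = (k + 3)*(k^3 + 5*k^2 - 8*k - 48) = (k + 3)*(k + 4)*(k^2 + k - 12) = (k + 3)*(k + 4)^2*(k - 3)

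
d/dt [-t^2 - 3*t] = -2*t - 3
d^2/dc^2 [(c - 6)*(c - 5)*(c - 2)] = 6*c - 26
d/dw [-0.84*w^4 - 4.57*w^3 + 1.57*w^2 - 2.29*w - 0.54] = -3.36*w^3 - 13.71*w^2 + 3.14*w - 2.29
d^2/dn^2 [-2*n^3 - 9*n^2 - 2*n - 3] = -12*n - 18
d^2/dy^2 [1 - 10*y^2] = -20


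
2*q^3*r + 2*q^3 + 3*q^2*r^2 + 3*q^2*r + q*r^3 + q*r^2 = (q + r)*(2*q + r)*(q*r + q)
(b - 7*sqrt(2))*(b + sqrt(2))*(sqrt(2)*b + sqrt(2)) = sqrt(2)*b^3 - 12*b^2 + sqrt(2)*b^2 - 14*sqrt(2)*b - 12*b - 14*sqrt(2)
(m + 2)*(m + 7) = m^2 + 9*m + 14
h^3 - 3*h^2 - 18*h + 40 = (h - 5)*(h - 2)*(h + 4)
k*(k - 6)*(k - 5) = k^3 - 11*k^2 + 30*k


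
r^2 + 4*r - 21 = (r - 3)*(r + 7)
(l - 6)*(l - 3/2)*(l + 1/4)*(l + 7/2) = l^4 - 15*l^3/4 - 73*l^2/4 + 435*l/16 + 63/8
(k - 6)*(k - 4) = k^2 - 10*k + 24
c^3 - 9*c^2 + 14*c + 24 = (c - 6)*(c - 4)*(c + 1)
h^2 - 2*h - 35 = (h - 7)*(h + 5)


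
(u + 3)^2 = u^2 + 6*u + 9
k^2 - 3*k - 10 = (k - 5)*(k + 2)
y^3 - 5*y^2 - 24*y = y*(y - 8)*(y + 3)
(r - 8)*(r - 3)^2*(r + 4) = r^4 - 10*r^3 + r^2 + 156*r - 288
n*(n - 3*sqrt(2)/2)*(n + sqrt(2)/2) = n^3 - sqrt(2)*n^2 - 3*n/2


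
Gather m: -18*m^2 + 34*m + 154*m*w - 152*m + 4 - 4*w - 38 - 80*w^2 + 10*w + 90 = -18*m^2 + m*(154*w - 118) - 80*w^2 + 6*w + 56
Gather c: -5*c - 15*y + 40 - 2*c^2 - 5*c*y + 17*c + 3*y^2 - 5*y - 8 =-2*c^2 + c*(12 - 5*y) + 3*y^2 - 20*y + 32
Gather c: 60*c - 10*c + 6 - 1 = 50*c + 5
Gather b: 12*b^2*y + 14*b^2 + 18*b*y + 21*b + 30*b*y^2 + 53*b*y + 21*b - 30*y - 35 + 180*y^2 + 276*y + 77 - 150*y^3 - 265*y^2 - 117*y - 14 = b^2*(12*y + 14) + b*(30*y^2 + 71*y + 42) - 150*y^3 - 85*y^2 + 129*y + 28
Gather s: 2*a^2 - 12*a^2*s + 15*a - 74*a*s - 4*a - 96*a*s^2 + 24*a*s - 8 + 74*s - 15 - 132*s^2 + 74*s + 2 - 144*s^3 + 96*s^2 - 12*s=2*a^2 + 11*a - 144*s^3 + s^2*(-96*a - 36) + s*(-12*a^2 - 50*a + 136) - 21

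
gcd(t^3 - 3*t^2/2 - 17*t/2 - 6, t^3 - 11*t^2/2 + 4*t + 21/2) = t + 1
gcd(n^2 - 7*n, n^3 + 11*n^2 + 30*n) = n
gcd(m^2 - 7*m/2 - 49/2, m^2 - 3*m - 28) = m - 7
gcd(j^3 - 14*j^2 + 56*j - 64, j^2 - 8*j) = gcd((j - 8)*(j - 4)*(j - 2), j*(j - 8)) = j - 8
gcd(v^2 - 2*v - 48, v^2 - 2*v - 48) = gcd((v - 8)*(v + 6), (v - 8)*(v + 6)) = v^2 - 2*v - 48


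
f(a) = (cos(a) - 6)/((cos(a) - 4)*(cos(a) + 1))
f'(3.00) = 1972.72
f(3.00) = 139.98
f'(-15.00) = -15.75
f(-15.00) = 5.91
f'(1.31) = 0.83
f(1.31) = 1.22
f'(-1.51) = -1.22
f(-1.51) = 1.42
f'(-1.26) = -0.75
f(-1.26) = 1.18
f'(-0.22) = -0.07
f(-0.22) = 0.84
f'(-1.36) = -0.91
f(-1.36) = 1.26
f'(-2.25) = -7.86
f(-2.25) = 3.85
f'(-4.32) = 3.37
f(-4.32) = 2.36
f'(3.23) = -8104.44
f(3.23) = 358.56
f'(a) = (cos(a) - 6)*sin(a)/((cos(a) - 4)*(cos(a) + 1)^2) + (cos(a) - 6)*sin(a)/((cos(a) - 4)^2*(cos(a) + 1)) - sin(a)/((cos(a) - 4)*(cos(a) + 1)) = (cos(a)^2 - 12*cos(a) + 22)*sin(a)/((cos(a) - 4)^2*(cos(a) + 1)^2)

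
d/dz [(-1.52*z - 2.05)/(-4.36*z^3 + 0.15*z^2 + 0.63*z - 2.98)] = (-13.2544*z^3 - 26.586*z^2 + 0.615*z + 5.8211)/(19.0096*z^6 - 1.308*z^5 - 5.4711*z^4 + 26.1746*z^3 - 0.4971*z^2 - 3.7548*z + 8.8804)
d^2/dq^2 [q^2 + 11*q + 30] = 2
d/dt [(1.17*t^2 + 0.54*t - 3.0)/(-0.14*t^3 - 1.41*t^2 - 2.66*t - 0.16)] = (0.1638*t^4 + 0.1512*t^3 - 3.6108*t^2 - 8.8344*t - 8.0664)/(0.0196*t^6 + 0.3948*t^5 + 2.7329*t^4 + 7.546*t^3 + 7.5268*t^2 + 0.8512*t + 0.0256)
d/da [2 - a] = -1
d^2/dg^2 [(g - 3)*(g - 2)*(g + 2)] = 6*g - 6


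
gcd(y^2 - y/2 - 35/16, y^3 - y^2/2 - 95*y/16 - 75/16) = y + 5/4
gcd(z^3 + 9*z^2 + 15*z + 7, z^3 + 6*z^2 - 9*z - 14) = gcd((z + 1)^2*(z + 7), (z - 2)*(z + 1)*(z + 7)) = z^2 + 8*z + 7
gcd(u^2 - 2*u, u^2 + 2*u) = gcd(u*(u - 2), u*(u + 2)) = u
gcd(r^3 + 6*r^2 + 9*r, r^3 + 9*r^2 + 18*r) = r^2 + 3*r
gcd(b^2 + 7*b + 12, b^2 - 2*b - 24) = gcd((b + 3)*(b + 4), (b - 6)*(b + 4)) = b + 4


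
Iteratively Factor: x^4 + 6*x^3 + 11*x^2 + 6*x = (x + 2)*(x^3 + 4*x^2 + 3*x) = x*(x + 2)*(x^2 + 4*x + 3) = x*(x + 1)*(x + 2)*(x + 3)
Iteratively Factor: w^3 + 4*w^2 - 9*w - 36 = (w + 3)*(w^2 + w - 12) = (w - 3)*(w + 3)*(w + 4)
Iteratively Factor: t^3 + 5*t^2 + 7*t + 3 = (t + 3)*(t^2 + 2*t + 1) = (t + 1)*(t + 3)*(t + 1)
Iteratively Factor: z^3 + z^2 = (z)*(z^2 + z) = z^2*(z + 1)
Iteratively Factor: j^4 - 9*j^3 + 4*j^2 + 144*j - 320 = (j - 4)*(j^3 - 5*j^2 - 16*j + 80) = (j - 5)*(j - 4)*(j^2 - 16) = (j - 5)*(j - 4)^2*(j + 4)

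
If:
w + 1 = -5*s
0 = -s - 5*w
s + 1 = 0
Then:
No Solution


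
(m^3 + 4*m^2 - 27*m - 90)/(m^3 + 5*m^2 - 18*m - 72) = (m - 5)/(m - 4)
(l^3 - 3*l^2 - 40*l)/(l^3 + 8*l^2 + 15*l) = (l - 8)/(l + 3)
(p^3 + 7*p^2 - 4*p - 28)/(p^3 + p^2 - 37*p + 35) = (p^2 - 4)/(p^2 - 6*p + 5)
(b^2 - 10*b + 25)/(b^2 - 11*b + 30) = (b - 5)/(b - 6)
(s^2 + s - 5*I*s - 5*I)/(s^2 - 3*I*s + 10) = (s + 1)/(s + 2*I)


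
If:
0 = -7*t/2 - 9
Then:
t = -18/7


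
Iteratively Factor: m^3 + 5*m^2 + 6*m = (m)*(m^2 + 5*m + 6) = m*(m + 2)*(m + 3)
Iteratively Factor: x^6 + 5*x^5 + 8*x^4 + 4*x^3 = (x + 1)*(x^5 + 4*x^4 + 4*x^3) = x*(x + 1)*(x^4 + 4*x^3 + 4*x^2) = x^2*(x + 1)*(x^3 + 4*x^2 + 4*x) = x^2*(x + 1)*(x + 2)*(x^2 + 2*x) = x^3*(x + 1)*(x + 2)*(x + 2)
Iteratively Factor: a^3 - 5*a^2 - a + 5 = (a - 5)*(a^2 - 1) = (a - 5)*(a - 1)*(a + 1)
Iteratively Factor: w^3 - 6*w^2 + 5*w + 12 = (w - 4)*(w^2 - 2*w - 3) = (w - 4)*(w - 3)*(w + 1)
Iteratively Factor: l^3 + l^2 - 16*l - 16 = (l - 4)*(l^2 + 5*l + 4) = (l - 4)*(l + 1)*(l + 4)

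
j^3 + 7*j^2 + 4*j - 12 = (j - 1)*(j + 2)*(j + 6)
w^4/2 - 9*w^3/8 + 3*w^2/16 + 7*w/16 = w*(w/2 + 1/4)*(w - 7/4)*(w - 1)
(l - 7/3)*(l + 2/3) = l^2 - 5*l/3 - 14/9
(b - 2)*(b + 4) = b^2 + 2*b - 8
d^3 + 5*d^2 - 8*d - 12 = (d - 2)*(d + 1)*(d + 6)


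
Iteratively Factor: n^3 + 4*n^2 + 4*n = (n + 2)*(n^2 + 2*n) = (n + 2)^2*(n)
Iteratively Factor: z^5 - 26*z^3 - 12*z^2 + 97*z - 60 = (z - 1)*(z^4 + z^3 - 25*z^2 - 37*z + 60) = (z - 1)*(z + 3)*(z^3 - 2*z^2 - 19*z + 20) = (z - 1)^2*(z + 3)*(z^2 - z - 20) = (z - 5)*(z - 1)^2*(z + 3)*(z + 4)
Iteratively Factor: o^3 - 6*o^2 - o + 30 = (o + 2)*(o^2 - 8*o + 15) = (o - 3)*(o + 2)*(o - 5)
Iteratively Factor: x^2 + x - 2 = (x - 1)*(x + 2)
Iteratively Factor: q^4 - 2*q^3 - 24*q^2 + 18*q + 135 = (q + 3)*(q^3 - 5*q^2 - 9*q + 45) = (q - 3)*(q + 3)*(q^2 - 2*q - 15) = (q - 3)*(q + 3)^2*(q - 5)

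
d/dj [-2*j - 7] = -2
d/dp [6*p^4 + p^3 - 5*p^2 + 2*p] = 24*p^3 + 3*p^2 - 10*p + 2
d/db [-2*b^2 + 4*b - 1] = 4 - 4*b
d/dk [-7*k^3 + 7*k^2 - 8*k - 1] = -21*k^2 + 14*k - 8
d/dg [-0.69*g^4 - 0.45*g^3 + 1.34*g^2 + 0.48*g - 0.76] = -2.76*g^3 - 1.35*g^2 + 2.68*g + 0.48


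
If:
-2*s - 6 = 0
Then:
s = -3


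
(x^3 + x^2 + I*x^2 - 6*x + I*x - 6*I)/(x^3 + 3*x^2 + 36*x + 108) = (x^2 + x*(-2 + I) - 2*I)/(x^2 + 36)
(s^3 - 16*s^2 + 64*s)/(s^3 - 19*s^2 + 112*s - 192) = s/(s - 3)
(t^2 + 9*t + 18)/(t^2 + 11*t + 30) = (t + 3)/(t + 5)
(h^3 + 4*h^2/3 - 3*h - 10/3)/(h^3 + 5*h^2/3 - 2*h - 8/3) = (3*h - 5)/(3*h - 4)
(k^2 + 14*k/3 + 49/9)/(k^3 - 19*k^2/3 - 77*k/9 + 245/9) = (3*k + 7)/(3*k^2 - 26*k + 35)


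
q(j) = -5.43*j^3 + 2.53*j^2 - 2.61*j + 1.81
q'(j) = -16.29*j^2 + 5.06*j - 2.61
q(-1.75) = 43.23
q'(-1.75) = -61.35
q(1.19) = -6.86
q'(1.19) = -19.66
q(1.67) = -20.78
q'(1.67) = -39.59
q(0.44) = 0.69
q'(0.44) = -3.54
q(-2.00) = 60.59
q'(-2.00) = -77.89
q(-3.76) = 336.04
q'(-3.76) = -251.94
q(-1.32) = 22.15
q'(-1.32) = -37.67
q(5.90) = -1040.73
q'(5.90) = -539.81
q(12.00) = -9048.23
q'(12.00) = -2287.65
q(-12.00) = 9780.49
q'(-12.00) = -2409.09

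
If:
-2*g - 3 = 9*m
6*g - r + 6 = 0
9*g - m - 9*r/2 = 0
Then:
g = -3/2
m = 0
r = -3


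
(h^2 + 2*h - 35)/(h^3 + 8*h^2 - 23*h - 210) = 1/(h + 6)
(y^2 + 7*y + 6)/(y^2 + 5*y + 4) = (y + 6)/(y + 4)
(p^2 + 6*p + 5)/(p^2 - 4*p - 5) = (p + 5)/(p - 5)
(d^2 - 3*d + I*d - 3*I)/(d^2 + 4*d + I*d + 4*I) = (d - 3)/(d + 4)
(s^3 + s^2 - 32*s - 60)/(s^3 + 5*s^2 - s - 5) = (s^2 - 4*s - 12)/(s^2 - 1)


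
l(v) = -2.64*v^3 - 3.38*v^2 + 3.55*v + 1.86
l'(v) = -7.92*v^2 - 6.76*v + 3.55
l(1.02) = -0.84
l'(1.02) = -11.59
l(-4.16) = 118.66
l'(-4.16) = -105.39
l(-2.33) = 8.63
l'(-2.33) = -23.70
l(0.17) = 2.35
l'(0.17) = 2.17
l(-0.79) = -1.75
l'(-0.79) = 3.95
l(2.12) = -30.96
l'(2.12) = -46.38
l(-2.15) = 4.84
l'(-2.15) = -18.53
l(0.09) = 2.15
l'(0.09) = 2.88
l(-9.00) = 1620.69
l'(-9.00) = -577.13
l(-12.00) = 4034.46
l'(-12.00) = -1055.81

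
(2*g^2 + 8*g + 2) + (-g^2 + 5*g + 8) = g^2 + 13*g + 10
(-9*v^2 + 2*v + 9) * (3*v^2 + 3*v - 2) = -27*v^4 - 21*v^3 + 51*v^2 + 23*v - 18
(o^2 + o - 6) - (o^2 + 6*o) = -5*o - 6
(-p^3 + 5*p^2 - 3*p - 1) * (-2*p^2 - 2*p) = 2*p^5 - 8*p^4 - 4*p^3 + 8*p^2 + 2*p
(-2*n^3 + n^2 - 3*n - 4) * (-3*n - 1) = 6*n^4 - n^3 + 8*n^2 + 15*n + 4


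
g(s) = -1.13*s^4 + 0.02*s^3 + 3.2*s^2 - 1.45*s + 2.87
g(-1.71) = 4.94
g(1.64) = 1.01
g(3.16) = -81.80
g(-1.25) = 6.88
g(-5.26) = -768.89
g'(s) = -4.52*s^3 + 0.06*s^2 + 6.4*s - 1.45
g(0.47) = 2.84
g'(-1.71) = 10.38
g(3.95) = -226.78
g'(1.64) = -10.73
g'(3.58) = -185.16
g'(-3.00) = 101.93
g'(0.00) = -1.45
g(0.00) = 2.87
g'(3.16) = -123.25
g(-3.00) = -56.05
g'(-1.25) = -0.53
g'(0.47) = 1.10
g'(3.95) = -253.80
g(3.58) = -146.00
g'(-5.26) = 624.35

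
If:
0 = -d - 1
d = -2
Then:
No Solution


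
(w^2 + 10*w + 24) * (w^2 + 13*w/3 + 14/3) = w^4 + 43*w^3/3 + 72*w^2 + 452*w/3 + 112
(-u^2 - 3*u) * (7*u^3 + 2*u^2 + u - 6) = -7*u^5 - 23*u^4 - 7*u^3 + 3*u^2 + 18*u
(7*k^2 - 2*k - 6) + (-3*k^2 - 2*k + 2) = 4*k^2 - 4*k - 4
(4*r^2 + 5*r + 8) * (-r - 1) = -4*r^3 - 9*r^2 - 13*r - 8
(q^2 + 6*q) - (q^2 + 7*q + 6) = -q - 6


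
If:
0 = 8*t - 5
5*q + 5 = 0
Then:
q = -1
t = 5/8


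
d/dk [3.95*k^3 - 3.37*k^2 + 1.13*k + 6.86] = 11.85*k^2 - 6.74*k + 1.13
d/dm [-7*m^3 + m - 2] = 1 - 21*m^2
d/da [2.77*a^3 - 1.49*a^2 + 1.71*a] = 8.31*a^2 - 2.98*a + 1.71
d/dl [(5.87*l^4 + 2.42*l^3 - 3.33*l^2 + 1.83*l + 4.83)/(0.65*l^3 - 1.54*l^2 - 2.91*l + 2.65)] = (3.8155*l^6 - 18.0796*l^5 - 52.8074*l^4 + 45.7586*l^3 + 22.329*l^2 - 2.7726*l + 18.9048)/(0.4225*l^6 - 2.002*l^5 - 1.4114*l^4 + 12.4078*l^3 + 0.306100000000002*l^2 - 15.423*l + 7.0225)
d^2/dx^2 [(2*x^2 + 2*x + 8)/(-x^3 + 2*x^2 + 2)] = 4*(-x^6 - 3*x^5 - 18*x^4 + 46*x^3 - 48*x^2 - 12*x + 12)/(x^9 - 6*x^8 + 12*x^7 - 14*x^6 + 24*x^5 - 24*x^4 + 12*x^3 - 24*x^2 - 8)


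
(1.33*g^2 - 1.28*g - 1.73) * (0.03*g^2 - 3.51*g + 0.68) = 0.0399*g^4 - 4.7067*g^3 + 5.3453*g^2 + 5.2019*g - 1.1764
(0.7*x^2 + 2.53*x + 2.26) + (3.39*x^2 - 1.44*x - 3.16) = 4.09*x^2 + 1.09*x - 0.9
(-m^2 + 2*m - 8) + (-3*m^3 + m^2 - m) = -3*m^3 + m - 8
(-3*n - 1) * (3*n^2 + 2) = -9*n^3 - 3*n^2 - 6*n - 2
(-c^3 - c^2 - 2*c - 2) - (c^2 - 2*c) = -c^3 - 2*c^2 - 2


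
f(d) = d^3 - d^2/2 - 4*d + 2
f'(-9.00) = 248.00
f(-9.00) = -731.50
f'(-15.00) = 686.00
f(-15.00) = -3425.50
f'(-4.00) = 48.00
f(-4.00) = -54.00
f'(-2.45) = 16.46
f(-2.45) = -5.91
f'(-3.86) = 44.56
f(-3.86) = -47.52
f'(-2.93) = 24.68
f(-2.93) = -15.73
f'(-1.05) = 0.36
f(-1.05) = 4.49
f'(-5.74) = 100.58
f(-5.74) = -180.63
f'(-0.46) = -2.91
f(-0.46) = 3.64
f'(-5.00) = 76.00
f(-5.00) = -115.50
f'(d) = 3*d^2 - d - 4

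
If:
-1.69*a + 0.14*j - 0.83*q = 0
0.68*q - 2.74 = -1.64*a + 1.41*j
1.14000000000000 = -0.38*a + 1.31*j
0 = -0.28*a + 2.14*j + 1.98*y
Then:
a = -32.14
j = -8.45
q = 64.02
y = 4.59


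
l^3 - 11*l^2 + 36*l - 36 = (l - 6)*(l - 3)*(l - 2)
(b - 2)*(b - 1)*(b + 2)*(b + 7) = b^4 + 6*b^3 - 11*b^2 - 24*b + 28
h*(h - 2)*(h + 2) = h^3 - 4*h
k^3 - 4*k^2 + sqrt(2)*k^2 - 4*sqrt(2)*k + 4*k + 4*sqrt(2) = (k - 2)^2*(k + sqrt(2))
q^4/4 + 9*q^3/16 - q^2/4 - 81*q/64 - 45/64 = (q/4 + 1/4)*(q - 3/2)*(q + 5/4)*(q + 3/2)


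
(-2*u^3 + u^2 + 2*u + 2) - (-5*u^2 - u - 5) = -2*u^3 + 6*u^2 + 3*u + 7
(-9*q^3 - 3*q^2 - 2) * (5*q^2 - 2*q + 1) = -45*q^5 + 3*q^4 - 3*q^3 - 13*q^2 + 4*q - 2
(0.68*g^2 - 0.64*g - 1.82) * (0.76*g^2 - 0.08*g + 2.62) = 0.5168*g^4 - 0.5408*g^3 + 0.4496*g^2 - 1.5312*g - 4.7684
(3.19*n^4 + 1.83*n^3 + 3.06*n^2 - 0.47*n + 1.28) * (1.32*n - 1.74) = 4.2108*n^5 - 3.135*n^4 + 0.855*n^3 - 5.9448*n^2 + 2.5074*n - 2.2272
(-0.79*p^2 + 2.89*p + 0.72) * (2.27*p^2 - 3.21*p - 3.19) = -1.7933*p^4 + 9.0962*p^3 - 5.1224*p^2 - 11.5303*p - 2.2968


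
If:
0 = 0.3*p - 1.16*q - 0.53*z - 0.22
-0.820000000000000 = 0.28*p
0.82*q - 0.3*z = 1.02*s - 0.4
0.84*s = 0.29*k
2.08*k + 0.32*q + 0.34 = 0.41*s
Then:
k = -0.06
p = -2.93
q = -0.71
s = -0.02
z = -0.53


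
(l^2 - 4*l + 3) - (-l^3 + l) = l^3 + l^2 - 5*l + 3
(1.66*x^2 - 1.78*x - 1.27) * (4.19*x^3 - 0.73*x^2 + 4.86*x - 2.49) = 6.9554*x^5 - 8.67*x^4 + 4.0457*x^3 - 11.8571*x^2 - 1.74*x + 3.1623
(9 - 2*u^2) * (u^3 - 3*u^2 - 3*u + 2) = -2*u^5 + 6*u^4 + 15*u^3 - 31*u^2 - 27*u + 18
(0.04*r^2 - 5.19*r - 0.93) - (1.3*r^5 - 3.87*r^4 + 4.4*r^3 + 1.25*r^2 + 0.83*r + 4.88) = -1.3*r^5 + 3.87*r^4 - 4.4*r^3 - 1.21*r^2 - 6.02*r - 5.81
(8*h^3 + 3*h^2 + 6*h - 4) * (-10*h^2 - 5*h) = -80*h^5 - 70*h^4 - 75*h^3 + 10*h^2 + 20*h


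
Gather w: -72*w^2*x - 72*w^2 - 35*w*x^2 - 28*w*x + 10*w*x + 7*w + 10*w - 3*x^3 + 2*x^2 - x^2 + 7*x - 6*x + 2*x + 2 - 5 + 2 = w^2*(-72*x - 72) + w*(-35*x^2 - 18*x + 17) - 3*x^3 + x^2 + 3*x - 1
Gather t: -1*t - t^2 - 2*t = -t^2 - 3*t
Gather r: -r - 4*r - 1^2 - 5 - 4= -5*r - 10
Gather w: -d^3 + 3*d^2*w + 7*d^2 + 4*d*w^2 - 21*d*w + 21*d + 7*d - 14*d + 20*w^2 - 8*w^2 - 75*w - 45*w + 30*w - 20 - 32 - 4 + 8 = -d^3 + 7*d^2 + 14*d + w^2*(4*d + 12) + w*(3*d^2 - 21*d - 90) - 48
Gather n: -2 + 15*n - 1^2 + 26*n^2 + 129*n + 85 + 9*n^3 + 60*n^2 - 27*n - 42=9*n^3 + 86*n^2 + 117*n + 40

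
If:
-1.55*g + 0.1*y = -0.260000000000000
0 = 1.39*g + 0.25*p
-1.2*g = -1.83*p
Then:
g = 0.00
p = 0.00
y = -2.60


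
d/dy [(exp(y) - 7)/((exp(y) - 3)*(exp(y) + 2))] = (-exp(2*y) + 14*exp(y) - 13)*exp(y)/(exp(4*y) - 2*exp(3*y) - 11*exp(2*y) + 12*exp(y) + 36)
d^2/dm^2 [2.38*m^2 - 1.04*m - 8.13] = 4.76000000000000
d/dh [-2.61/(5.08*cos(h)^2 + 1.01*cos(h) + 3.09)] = -(26.5176*cos(h) + 2.6361)*sin(h)/(5.08*cos(h)^2 + 1.01*cos(h) + 3.09)^2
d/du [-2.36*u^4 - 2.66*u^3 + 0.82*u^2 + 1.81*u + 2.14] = -9.44*u^3 - 7.98*u^2 + 1.64*u + 1.81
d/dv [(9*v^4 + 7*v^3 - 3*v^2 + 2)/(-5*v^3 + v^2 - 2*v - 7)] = (-45*v^6 + 18*v^5 - 62*v^4 - 280*v^3 - 111*v^2 + 38*v + 4)/(25*v^6 - 10*v^5 + 21*v^4 + 66*v^3 - 10*v^2 + 28*v + 49)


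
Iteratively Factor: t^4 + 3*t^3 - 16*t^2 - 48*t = (t + 3)*(t^3 - 16*t) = (t - 4)*(t + 3)*(t^2 + 4*t) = t*(t - 4)*(t + 3)*(t + 4)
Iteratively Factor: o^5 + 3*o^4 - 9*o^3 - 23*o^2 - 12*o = (o + 4)*(o^4 - o^3 - 5*o^2 - 3*o) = (o - 3)*(o + 4)*(o^3 + 2*o^2 + o) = o*(o - 3)*(o + 4)*(o^2 + 2*o + 1) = o*(o - 3)*(o + 1)*(o + 4)*(o + 1)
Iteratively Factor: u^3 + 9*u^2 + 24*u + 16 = (u + 1)*(u^2 + 8*u + 16) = (u + 1)*(u + 4)*(u + 4)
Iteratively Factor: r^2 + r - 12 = (r + 4)*(r - 3)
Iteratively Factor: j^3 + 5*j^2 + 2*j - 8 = (j + 4)*(j^2 + j - 2) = (j + 2)*(j + 4)*(j - 1)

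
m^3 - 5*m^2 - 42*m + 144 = (m - 8)*(m - 3)*(m + 6)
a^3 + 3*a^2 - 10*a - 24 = (a - 3)*(a + 2)*(a + 4)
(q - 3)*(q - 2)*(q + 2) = q^3 - 3*q^2 - 4*q + 12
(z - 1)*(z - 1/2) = z^2 - 3*z/2 + 1/2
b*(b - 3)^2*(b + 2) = b^4 - 4*b^3 - 3*b^2 + 18*b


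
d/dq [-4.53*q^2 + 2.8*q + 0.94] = 2.8 - 9.06*q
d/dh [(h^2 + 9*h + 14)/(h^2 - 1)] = 3*(-3*h^2 - 10*h - 3)/(h^4 - 2*h^2 + 1)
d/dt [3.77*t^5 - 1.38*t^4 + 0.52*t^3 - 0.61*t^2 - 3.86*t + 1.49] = 18.85*t^4 - 5.52*t^3 + 1.56*t^2 - 1.22*t - 3.86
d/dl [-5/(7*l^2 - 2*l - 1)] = 10*(7*l - 1)/(-7*l^2 + 2*l + 1)^2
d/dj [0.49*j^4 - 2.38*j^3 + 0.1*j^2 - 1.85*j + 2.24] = 1.96*j^3 - 7.14*j^2 + 0.2*j - 1.85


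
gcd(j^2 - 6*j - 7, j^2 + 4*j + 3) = j + 1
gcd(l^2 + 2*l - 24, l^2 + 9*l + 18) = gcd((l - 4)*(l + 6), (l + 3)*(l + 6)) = l + 6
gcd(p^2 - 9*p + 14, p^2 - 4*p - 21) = p - 7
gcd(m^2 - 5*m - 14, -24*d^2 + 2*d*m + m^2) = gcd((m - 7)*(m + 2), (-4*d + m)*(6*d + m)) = 1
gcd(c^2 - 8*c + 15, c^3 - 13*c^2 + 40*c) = c - 5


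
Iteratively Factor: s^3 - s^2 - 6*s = (s)*(s^2 - s - 6) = s*(s - 3)*(s + 2)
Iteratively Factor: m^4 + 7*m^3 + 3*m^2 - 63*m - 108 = (m - 3)*(m^3 + 10*m^2 + 33*m + 36) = (m - 3)*(m + 3)*(m^2 + 7*m + 12) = (m - 3)*(m + 3)^2*(m + 4)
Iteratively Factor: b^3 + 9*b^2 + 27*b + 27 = (b + 3)*(b^2 + 6*b + 9) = (b + 3)^2*(b + 3)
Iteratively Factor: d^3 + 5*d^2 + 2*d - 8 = (d - 1)*(d^2 + 6*d + 8) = (d - 1)*(d + 2)*(d + 4)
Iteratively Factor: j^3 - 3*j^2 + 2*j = (j)*(j^2 - 3*j + 2) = j*(j - 2)*(j - 1)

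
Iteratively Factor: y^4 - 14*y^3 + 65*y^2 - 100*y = (y - 5)*(y^3 - 9*y^2 + 20*y) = y*(y - 5)*(y^2 - 9*y + 20) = y*(y - 5)^2*(y - 4)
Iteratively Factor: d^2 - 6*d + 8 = (d - 4)*(d - 2)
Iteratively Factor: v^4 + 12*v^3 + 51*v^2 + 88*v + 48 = (v + 3)*(v^3 + 9*v^2 + 24*v + 16) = (v + 3)*(v + 4)*(v^2 + 5*v + 4) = (v + 3)*(v + 4)^2*(v + 1)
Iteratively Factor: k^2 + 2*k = (k + 2)*(k)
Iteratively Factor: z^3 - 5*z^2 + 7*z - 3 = (z - 1)*(z^2 - 4*z + 3) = (z - 3)*(z - 1)*(z - 1)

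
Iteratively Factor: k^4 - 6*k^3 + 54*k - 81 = (k + 3)*(k^3 - 9*k^2 + 27*k - 27) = (k - 3)*(k + 3)*(k^2 - 6*k + 9) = (k - 3)^2*(k + 3)*(k - 3)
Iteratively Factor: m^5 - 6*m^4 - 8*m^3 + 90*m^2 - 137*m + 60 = (m - 1)*(m^4 - 5*m^3 - 13*m^2 + 77*m - 60) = (m - 5)*(m - 1)*(m^3 - 13*m + 12) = (m - 5)*(m - 3)*(m - 1)*(m^2 + 3*m - 4) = (m - 5)*(m - 3)*(m - 1)^2*(m + 4)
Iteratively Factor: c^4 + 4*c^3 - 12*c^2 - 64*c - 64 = (c - 4)*(c^3 + 8*c^2 + 20*c + 16) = (c - 4)*(c + 4)*(c^2 + 4*c + 4) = (c - 4)*(c + 2)*(c + 4)*(c + 2)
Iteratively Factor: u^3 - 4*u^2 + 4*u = (u - 2)*(u^2 - 2*u) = u*(u - 2)*(u - 2)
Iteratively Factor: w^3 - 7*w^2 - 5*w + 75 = (w - 5)*(w^2 - 2*w - 15) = (w - 5)*(w + 3)*(w - 5)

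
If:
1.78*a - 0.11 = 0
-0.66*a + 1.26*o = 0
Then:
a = 0.06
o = 0.03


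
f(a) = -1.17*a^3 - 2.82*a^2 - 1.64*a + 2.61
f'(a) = -3.51*a^2 - 5.64*a - 1.64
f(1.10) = -4.16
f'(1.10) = -12.09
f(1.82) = -16.77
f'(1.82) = -23.53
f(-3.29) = 19.15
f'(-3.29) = -21.08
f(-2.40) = 6.48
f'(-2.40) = -8.32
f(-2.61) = 8.48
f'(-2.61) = -10.83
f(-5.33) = 108.40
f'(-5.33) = -71.29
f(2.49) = -37.02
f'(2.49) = -37.45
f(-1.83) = 3.34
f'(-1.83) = -3.07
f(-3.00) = 13.74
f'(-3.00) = -16.31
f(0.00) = 2.61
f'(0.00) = -1.64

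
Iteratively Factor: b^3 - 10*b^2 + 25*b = (b)*(b^2 - 10*b + 25) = b*(b - 5)*(b - 5)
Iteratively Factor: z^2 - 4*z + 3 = (z - 3)*(z - 1)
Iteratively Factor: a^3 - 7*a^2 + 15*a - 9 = (a - 1)*(a^2 - 6*a + 9) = (a - 3)*(a - 1)*(a - 3)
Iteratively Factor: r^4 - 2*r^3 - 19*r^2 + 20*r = (r)*(r^3 - 2*r^2 - 19*r + 20) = r*(r - 5)*(r^2 + 3*r - 4) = r*(r - 5)*(r + 4)*(r - 1)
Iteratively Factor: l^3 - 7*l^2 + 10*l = (l)*(l^2 - 7*l + 10) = l*(l - 2)*(l - 5)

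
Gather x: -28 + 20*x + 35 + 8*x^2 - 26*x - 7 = 8*x^2 - 6*x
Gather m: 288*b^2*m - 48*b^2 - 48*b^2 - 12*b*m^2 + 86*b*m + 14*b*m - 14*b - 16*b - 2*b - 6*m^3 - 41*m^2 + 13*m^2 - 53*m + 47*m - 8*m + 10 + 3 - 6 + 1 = -96*b^2 - 32*b - 6*m^3 + m^2*(-12*b - 28) + m*(288*b^2 + 100*b - 14) + 8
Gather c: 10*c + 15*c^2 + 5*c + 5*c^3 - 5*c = 5*c^3 + 15*c^2 + 10*c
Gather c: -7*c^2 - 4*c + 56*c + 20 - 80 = -7*c^2 + 52*c - 60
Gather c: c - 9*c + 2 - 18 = -8*c - 16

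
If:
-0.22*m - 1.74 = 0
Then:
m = -7.91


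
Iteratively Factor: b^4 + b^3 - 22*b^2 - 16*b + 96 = (b + 4)*(b^3 - 3*b^2 - 10*b + 24) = (b - 4)*(b + 4)*(b^2 + b - 6) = (b - 4)*(b - 2)*(b + 4)*(b + 3)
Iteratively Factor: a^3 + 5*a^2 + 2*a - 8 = (a - 1)*(a^2 + 6*a + 8) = (a - 1)*(a + 4)*(a + 2)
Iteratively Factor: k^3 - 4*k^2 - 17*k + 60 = (k + 4)*(k^2 - 8*k + 15) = (k - 3)*(k + 4)*(k - 5)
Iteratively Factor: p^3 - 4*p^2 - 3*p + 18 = (p - 3)*(p^2 - p - 6) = (p - 3)*(p + 2)*(p - 3)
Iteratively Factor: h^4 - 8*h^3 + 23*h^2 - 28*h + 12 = (h - 3)*(h^3 - 5*h^2 + 8*h - 4) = (h - 3)*(h - 1)*(h^2 - 4*h + 4) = (h - 3)*(h - 2)*(h - 1)*(h - 2)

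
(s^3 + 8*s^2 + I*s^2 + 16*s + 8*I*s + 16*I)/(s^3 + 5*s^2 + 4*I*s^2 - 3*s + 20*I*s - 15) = (s^2 + 8*s + 16)/(s^2 + s*(5 + 3*I) + 15*I)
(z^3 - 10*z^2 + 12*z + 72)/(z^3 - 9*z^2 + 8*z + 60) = (z - 6)/(z - 5)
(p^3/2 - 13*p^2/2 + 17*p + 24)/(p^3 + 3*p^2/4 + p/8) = 4*(p^3 - 13*p^2 + 34*p + 48)/(p*(8*p^2 + 6*p + 1))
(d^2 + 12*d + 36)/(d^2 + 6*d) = (d + 6)/d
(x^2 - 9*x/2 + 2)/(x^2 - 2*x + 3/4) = 2*(x - 4)/(2*x - 3)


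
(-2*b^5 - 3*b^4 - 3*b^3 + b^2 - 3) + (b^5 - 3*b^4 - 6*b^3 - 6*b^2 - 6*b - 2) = -b^5 - 6*b^4 - 9*b^3 - 5*b^2 - 6*b - 5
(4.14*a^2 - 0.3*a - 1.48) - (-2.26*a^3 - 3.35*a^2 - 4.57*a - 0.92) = 2.26*a^3 + 7.49*a^2 + 4.27*a - 0.56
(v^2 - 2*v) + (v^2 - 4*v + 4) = 2*v^2 - 6*v + 4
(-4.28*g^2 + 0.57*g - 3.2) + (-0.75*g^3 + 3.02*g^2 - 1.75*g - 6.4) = -0.75*g^3 - 1.26*g^2 - 1.18*g - 9.6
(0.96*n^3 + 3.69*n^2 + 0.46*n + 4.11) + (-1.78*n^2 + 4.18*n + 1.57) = 0.96*n^3 + 1.91*n^2 + 4.64*n + 5.68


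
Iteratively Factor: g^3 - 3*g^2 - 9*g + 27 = (g - 3)*(g^2 - 9) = (g - 3)*(g + 3)*(g - 3)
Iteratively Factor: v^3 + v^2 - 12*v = (v + 4)*(v^2 - 3*v) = v*(v + 4)*(v - 3)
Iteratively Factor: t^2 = (t)*(t)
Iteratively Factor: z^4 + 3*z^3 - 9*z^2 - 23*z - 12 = (z + 1)*(z^3 + 2*z^2 - 11*z - 12) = (z + 1)*(z + 4)*(z^2 - 2*z - 3) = (z - 3)*(z + 1)*(z + 4)*(z + 1)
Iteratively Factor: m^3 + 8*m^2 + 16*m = (m + 4)*(m^2 + 4*m) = (m + 4)^2*(m)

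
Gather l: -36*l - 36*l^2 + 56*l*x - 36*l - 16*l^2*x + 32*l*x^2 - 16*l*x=l^2*(-16*x - 36) + l*(32*x^2 + 40*x - 72)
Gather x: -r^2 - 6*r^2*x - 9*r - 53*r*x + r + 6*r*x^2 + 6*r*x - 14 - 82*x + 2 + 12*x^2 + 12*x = -r^2 - 8*r + x^2*(6*r + 12) + x*(-6*r^2 - 47*r - 70) - 12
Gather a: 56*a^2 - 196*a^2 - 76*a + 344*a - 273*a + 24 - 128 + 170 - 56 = -140*a^2 - 5*a + 10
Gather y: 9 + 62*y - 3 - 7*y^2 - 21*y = -7*y^2 + 41*y + 6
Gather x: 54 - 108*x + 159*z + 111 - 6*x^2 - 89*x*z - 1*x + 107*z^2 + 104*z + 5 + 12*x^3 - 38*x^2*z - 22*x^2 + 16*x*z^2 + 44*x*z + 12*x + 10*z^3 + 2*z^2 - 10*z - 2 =12*x^3 + x^2*(-38*z - 28) + x*(16*z^2 - 45*z - 97) + 10*z^3 + 109*z^2 + 253*z + 168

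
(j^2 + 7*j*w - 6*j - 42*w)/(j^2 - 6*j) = (j + 7*w)/j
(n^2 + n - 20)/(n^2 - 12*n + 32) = (n + 5)/(n - 8)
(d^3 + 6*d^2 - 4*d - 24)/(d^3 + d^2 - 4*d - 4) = (d + 6)/(d + 1)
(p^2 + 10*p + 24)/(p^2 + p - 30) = (p + 4)/(p - 5)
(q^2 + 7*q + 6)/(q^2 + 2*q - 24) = (q + 1)/(q - 4)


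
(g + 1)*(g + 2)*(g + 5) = g^3 + 8*g^2 + 17*g + 10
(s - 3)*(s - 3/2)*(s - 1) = s^3 - 11*s^2/2 + 9*s - 9/2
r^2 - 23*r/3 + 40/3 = (r - 5)*(r - 8/3)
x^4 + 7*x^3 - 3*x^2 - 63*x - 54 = (x - 3)*(x + 1)*(x + 3)*(x + 6)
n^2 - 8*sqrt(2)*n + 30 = (n - 5*sqrt(2))*(n - 3*sqrt(2))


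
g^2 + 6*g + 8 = (g + 2)*(g + 4)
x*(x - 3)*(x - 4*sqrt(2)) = x^3 - 4*sqrt(2)*x^2 - 3*x^2 + 12*sqrt(2)*x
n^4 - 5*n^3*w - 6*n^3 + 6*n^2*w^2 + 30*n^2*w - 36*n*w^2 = n*(n - 6)*(n - 3*w)*(n - 2*w)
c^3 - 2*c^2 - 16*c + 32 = (c - 4)*(c - 2)*(c + 4)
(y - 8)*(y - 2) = y^2 - 10*y + 16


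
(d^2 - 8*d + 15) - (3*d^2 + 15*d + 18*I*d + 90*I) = -2*d^2 - 23*d - 18*I*d + 15 - 90*I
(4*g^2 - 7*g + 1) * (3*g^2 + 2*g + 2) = 12*g^4 - 13*g^3 - 3*g^2 - 12*g + 2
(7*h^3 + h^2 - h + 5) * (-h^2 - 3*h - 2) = -7*h^5 - 22*h^4 - 16*h^3 - 4*h^2 - 13*h - 10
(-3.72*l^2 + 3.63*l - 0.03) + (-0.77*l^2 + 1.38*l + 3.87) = -4.49*l^2 + 5.01*l + 3.84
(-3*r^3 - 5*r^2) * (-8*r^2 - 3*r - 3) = 24*r^5 + 49*r^4 + 24*r^3 + 15*r^2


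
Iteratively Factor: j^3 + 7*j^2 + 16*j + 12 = (j + 2)*(j^2 + 5*j + 6) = (j + 2)*(j + 3)*(j + 2)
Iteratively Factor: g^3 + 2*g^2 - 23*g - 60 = (g - 5)*(g^2 + 7*g + 12) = (g - 5)*(g + 4)*(g + 3)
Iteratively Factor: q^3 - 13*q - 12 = (q + 1)*(q^2 - q - 12) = (q - 4)*(q + 1)*(q + 3)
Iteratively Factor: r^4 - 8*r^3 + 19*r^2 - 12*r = (r - 1)*(r^3 - 7*r^2 + 12*r) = r*(r - 1)*(r^2 - 7*r + 12) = r*(r - 3)*(r - 1)*(r - 4)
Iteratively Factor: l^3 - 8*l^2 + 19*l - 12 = (l - 3)*(l^2 - 5*l + 4) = (l - 4)*(l - 3)*(l - 1)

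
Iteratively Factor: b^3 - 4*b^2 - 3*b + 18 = (b + 2)*(b^2 - 6*b + 9) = (b - 3)*(b + 2)*(b - 3)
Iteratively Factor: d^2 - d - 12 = (d - 4)*(d + 3)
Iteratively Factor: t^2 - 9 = (t - 3)*(t + 3)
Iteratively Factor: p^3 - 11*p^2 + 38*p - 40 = (p - 2)*(p^2 - 9*p + 20) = (p - 5)*(p - 2)*(p - 4)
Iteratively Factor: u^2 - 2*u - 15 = (u - 5)*(u + 3)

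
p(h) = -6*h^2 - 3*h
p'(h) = -12*h - 3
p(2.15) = -34.18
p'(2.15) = -28.80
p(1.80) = -24.84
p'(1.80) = -24.60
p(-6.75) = -253.12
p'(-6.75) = 78.00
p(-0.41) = 0.22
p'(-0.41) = 1.92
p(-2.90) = -41.76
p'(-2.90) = 31.80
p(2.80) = -55.44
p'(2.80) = -36.60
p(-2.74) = -36.83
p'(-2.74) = 29.88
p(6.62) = -282.81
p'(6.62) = -82.44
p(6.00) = -234.00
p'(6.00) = -75.00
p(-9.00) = -459.00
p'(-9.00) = 105.00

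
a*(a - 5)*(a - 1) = a^3 - 6*a^2 + 5*a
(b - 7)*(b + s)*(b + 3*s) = b^3 + 4*b^2*s - 7*b^2 + 3*b*s^2 - 28*b*s - 21*s^2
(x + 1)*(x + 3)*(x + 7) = x^3 + 11*x^2 + 31*x + 21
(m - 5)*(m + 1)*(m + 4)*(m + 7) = m^4 + 7*m^3 - 21*m^2 - 167*m - 140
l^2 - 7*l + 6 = (l - 6)*(l - 1)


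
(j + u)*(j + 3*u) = j^2 + 4*j*u + 3*u^2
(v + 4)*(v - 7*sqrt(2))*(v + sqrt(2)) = v^3 - 6*sqrt(2)*v^2 + 4*v^2 - 24*sqrt(2)*v - 14*v - 56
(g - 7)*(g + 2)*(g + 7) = g^3 + 2*g^2 - 49*g - 98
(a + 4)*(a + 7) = a^2 + 11*a + 28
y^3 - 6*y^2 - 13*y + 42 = (y - 7)*(y - 2)*(y + 3)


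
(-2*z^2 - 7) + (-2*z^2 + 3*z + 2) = -4*z^2 + 3*z - 5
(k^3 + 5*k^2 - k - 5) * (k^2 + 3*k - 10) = k^5 + 8*k^4 + 4*k^3 - 58*k^2 - 5*k + 50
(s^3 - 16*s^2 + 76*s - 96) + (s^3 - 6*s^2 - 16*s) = 2*s^3 - 22*s^2 + 60*s - 96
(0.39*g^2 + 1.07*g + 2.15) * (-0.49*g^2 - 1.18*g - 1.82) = -0.1911*g^4 - 0.9845*g^3 - 3.0259*g^2 - 4.4844*g - 3.913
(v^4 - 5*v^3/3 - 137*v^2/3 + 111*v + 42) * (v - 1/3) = v^5 - 2*v^4 - 406*v^3/9 + 1136*v^2/9 + 5*v - 14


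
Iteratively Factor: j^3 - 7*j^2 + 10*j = (j - 5)*(j^2 - 2*j) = (j - 5)*(j - 2)*(j)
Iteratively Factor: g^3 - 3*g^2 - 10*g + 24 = (g - 4)*(g^2 + g - 6) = (g - 4)*(g - 2)*(g + 3)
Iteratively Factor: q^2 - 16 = (q + 4)*(q - 4)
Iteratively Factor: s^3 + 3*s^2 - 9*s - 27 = (s - 3)*(s^2 + 6*s + 9) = (s - 3)*(s + 3)*(s + 3)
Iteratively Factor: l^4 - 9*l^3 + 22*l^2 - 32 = (l - 4)*(l^3 - 5*l^2 + 2*l + 8) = (l - 4)*(l + 1)*(l^2 - 6*l + 8) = (l - 4)^2*(l + 1)*(l - 2)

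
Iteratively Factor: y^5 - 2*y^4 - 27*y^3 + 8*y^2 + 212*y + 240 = (y + 3)*(y^4 - 5*y^3 - 12*y^2 + 44*y + 80) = (y + 2)*(y + 3)*(y^3 - 7*y^2 + 2*y + 40) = (y - 4)*(y + 2)*(y + 3)*(y^2 - 3*y - 10) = (y - 5)*(y - 4)*(y + 2)*(y + 3)*(y + 2)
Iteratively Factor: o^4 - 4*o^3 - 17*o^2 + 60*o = (o + 4)*(o^3 - 8*o^2 + 15*o) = (o - 3)*(o + 4)*(o^2 - 5*o) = (o - 5)*(o - 3)*(o + 4)*(o)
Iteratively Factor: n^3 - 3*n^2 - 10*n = (n + 2)*(n^2 - 5*n) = n*(n + 2)*(n - 5)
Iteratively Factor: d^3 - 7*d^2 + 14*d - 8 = (d - 2)*(d^2 - 5*d + 4) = (d - 2)*(d - 1)*(d - 4)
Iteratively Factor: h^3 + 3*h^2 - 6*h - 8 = (h + 4)*(h^2 - h - 2) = (h - 2)*(h + 4)*(h + 1)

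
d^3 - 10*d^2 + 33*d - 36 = (d - 4)*(d - 3)^2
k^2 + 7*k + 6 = (k + 1)*(k + 6)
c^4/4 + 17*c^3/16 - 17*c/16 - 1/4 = (c/4 + 1)*(c - 1)*(c + 1/4)*(c + 1)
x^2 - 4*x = x*(x - 4)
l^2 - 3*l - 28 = (l - 7)*(l + 4)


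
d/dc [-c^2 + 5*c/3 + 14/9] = 5/3 - 2*c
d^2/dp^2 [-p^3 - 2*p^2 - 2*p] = -6*p - 4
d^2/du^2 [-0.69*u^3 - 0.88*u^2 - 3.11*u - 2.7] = -4.14*u - 1.76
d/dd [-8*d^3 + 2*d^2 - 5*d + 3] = -24*d^2 + 4*d - 5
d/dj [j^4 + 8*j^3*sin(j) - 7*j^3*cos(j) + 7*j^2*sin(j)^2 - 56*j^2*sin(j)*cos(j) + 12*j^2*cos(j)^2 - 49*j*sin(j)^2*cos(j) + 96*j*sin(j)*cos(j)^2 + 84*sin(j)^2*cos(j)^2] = 7*j^3*sin(j) + 8*j^3*cos(j) + 4*j^3 + 24*j^2*sin(j) - 5*j^2*sin(2*j) - 21*j^2*cos(j) - 56*j^2*cos(2*j) + 49*j*sin(j)/4 - 56*j*sin(2*j) - 147*j*sin(3*j)/4 + 24*j*cos(j) + 5*j*cos(2*j) + 72*j*cos(3*j) + 19*j + 24*sin(j) + 24*sin(3*j) + 42*sin(4*j) - 49*cos(j)/4 + 49*cos(3*j)/4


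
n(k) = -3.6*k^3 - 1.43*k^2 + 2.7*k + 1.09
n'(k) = -10.8*k^2 - 2.86*k + 2.7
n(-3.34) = 110.25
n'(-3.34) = -108.23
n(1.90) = -23.63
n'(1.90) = -41.72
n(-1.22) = 2.20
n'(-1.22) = -9.89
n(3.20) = -122.88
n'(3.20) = -117.04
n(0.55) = 1.54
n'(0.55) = -2.14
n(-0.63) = -0.28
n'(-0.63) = 0.22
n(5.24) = -541.99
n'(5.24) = -308.83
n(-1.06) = 0.91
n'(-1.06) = -6.40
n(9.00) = -2714.84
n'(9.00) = -897.84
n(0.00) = 1.09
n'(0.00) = 2.70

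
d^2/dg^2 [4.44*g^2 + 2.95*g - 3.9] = 8.88000000000000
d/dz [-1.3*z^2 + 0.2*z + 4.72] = 0.2 - 2.6*z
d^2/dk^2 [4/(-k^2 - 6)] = 24*(2 - k^2)/(k^2 + 6)^3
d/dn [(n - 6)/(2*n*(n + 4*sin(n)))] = (-4*n^2*cos(n) - n^2 + 24*n*cos(n) + 12*n + 24*sin(n))/(2*n^2*(n + 4*sin(n))^2)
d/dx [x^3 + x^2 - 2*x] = 3*x^2 + 2*x - 2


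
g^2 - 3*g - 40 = (g - 8)*(g + 5)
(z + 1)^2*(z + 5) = z^3 + 7*z^2 + 11*z + 5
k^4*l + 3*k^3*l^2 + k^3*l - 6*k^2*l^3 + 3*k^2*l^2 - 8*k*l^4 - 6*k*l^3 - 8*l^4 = (k - 2*l)*(k + l)*(k + 4*l)*(k*l + l)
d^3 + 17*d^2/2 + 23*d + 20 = (d + 2)*(d + 5/2)*(d + 4)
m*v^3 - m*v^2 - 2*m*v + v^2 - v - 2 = (v - 2)*(v + 1)*(m*v + 1)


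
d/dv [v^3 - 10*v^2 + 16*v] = 3*v^2 - 20*v + 16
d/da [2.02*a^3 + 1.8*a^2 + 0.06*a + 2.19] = 6.06*a^2 + 3.6*a + 0.06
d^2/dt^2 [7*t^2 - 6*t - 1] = 14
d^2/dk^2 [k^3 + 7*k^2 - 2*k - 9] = 6*k + 14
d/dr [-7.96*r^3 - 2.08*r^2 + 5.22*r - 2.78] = -23.88*r^2 - 4.16*r + 5.22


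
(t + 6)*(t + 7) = t^2 + 13*t + 42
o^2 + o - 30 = (o - 5)*(o + 6)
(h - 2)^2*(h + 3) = h^3 - h^2 - 8*h + 12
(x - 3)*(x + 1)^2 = x^3 - x^2 - 5*x - 3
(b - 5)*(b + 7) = b^2 + 2*b - 35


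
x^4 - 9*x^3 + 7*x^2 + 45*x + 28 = (x - 7)*(x - 4)*(x + 1)^2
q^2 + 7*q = q*(q + 7)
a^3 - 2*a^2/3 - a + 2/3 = (a - 1)*(a - 2/3)*(a + 1)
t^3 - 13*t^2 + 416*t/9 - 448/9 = (t - 8)*(t - 8/3)*(t - 7/3)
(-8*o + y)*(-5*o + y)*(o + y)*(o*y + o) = 40*o^4*y + 40*o^4 + 27*o^3*y^2 + 27*o^3*y - 12*o^2*y^3 - 12*o^2*y^2 + o*y^4 + o*y^3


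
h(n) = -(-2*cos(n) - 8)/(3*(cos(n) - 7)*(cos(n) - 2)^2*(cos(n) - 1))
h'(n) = -(-2*cos(n) - 8)*sin(n)/(3*(cos(n) - 7)*(cos(n) - 2)^2*(cos(n) - 1)^2) - 2*(-2*cos(n) - 8)*sin(n)/(3*(cos(n) - 7)*(cos(n) - 2)^3*(cos(n) - 1)) - (-2*cos(n) - 8)*sin(n)/(3*(cos(n) - 7)^2*(cos(n) - 2)^2*(cos(n) - 1)) - 2*sin(n)/(3*(cos(n) - 7)*(cos(n) - 2)^2*(cos(n) - 1))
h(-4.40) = 0.05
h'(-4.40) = -0.09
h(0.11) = 90.62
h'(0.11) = -1669.36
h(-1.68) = 0.07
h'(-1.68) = 0.17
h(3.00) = 0.01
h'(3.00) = -0.00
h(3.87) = 0.02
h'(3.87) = 0.02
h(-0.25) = 16.62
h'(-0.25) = 141.74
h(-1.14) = 0.31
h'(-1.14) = 0.94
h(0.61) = 2.07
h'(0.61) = -9.02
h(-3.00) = 0.01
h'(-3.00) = 0.00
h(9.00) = 0.02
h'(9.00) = -0.01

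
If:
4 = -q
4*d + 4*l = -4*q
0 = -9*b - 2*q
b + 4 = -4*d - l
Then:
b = 8/9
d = -80/27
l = 188/27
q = -4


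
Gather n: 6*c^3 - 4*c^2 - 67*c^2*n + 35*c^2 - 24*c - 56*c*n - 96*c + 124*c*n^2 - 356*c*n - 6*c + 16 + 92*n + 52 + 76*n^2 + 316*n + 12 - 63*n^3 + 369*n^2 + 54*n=6*c^3 + 31*c^2 - 126*c - 63*n^3 + n^2*(124*c + 445) + n*(-67*c^2 - 412*c + 462) + 80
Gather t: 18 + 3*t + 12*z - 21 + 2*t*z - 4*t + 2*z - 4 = t*(2*z - 1) + 14*z - 7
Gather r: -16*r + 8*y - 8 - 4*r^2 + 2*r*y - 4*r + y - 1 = -4*r^2 + r*(2*y - 20) + 9*y - 9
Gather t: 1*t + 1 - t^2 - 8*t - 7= -t^2 - 7*t - 6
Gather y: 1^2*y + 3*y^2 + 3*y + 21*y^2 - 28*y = 24*y^2 - 24*y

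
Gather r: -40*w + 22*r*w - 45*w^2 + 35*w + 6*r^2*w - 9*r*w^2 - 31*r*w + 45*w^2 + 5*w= 6*r^2*w + r*(-9*w^2 - 9*w)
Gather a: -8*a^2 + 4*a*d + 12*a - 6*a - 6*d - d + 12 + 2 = -8*a^2 + a*(4*d + 6) - 7*d + 14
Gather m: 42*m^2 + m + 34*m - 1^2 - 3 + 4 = 42*m^2 + 35*m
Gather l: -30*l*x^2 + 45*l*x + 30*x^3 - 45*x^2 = l*(-30*x^2 + 45*x) + 30*x^3 - 45*x^2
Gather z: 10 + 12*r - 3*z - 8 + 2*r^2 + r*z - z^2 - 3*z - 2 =2*r^2 + 12*r - z^2 + z*(r - 6)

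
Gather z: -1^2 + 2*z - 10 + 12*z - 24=14*z - 35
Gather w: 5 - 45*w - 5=-45*w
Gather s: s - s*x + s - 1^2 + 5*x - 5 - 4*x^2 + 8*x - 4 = s*(2 - x) - 4*x^2 + 13*x - 10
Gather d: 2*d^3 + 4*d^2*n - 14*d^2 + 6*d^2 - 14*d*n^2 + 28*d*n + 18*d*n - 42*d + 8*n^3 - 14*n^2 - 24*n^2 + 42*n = 2*d^3 + d^2*(4*n - 8) + d*(-14*n^2 + 46*n - 42) + 8*n^3 - 38*n^2 + 42*n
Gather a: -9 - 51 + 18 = -42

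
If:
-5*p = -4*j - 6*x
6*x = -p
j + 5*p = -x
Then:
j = 0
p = 0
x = 0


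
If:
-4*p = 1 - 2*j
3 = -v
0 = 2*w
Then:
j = 2*p + 1/2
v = -3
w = 0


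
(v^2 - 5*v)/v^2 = (v - 5)/v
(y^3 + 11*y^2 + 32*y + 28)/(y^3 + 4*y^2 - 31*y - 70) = (y + 2)/(y - 5)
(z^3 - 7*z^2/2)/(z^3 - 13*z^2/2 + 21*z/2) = z/(z - 3)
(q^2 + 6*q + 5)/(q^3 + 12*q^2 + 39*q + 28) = (q + 5)/(q^2 + 11*q + 28)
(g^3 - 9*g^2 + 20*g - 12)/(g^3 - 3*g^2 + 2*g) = (g - 6)/g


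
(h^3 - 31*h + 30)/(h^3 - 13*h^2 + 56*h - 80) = (h^2 + 5*h - 6)/(h^2 - 8*h + 16)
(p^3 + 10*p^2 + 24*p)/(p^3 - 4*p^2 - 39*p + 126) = p*(p + 4)/(p^2 - 10*p + 21)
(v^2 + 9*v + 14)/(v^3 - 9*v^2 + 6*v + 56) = (v + 7)/(v^2 - 11*v + 28)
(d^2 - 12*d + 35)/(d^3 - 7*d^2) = (d - 5)/d^2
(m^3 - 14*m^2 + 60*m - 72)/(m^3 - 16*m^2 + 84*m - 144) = (m - 2)/(m - 4)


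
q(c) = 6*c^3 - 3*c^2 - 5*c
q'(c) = 18*c^2 - 6*c - 5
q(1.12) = -0.93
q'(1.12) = 10.86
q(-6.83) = -2017.47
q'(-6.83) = 875.66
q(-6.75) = -1948.22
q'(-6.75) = 855.62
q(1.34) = 2.35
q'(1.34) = 19.28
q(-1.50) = -19.50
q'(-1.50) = 44.50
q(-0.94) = -2.93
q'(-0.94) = 16.54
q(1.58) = 8.28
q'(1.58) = 30.46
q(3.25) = 158.03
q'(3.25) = 165.62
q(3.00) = 120.00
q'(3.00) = 139.00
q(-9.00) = -4572.00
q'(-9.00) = 1507.00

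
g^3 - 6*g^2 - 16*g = g*(g - 8)*(g + 2)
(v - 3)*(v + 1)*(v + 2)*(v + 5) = v^4 + 5*v^3 - 7*v^2 - 41*v - 30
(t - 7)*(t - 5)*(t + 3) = t^3 - 9*t^2 - t + 105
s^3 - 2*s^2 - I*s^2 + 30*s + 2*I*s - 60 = (s - 2)*(s - 6*I)*(s + 5*I)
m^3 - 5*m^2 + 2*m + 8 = (m - 4)*(m - 2)*(m + 1)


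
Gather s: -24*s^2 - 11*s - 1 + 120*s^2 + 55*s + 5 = 96*s^2 + 44*s + 4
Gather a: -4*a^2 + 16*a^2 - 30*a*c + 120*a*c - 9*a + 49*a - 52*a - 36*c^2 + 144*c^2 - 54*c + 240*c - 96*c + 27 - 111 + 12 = 12*a^2 + a*(90*c - 12) + 108*c^2 + 90*c - 72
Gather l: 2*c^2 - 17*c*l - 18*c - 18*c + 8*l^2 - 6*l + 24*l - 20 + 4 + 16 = 2*c^2 - 36*c + 8*l^2 + l*(18 - 17*c)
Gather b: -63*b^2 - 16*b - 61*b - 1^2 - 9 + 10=-63*b^2 - 77*b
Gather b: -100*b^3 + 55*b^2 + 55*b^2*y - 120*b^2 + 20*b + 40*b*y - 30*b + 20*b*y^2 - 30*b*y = -100*b^3 + b^2*(55*y - 65) + b*(20*y^2 + 10*y - 10)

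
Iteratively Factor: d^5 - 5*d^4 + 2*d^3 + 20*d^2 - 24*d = (d + 2)*(d^4 - 7*d^3 + 16*d^2 - 12*d) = (d - 2)*(d + 2)*(d^3 - 5*d^2 + 6*d) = (d - 3)*(d - 2)*(d + 2)*(d^2 - 2*d) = (d - 3)*(d - 2)^2*(d + 2)*(d)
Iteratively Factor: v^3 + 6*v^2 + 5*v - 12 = (v - 1)*(v^2 + 7*v + 12) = (v - 1)*(v + 3)*(v + 4)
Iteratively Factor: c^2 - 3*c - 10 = (c - 5)*(c + 2)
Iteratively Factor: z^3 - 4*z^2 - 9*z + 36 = (z - 4)*(z^2 - 9) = (z - 4)*(z - 3)*(z + 3)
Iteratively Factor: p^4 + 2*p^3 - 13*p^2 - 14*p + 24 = (p + 4)*(p^3 - 2*p^2 - 5*p + 6) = (p + 2)*(p + 4)*(p^2 - 4*p + 3) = (p - 1)*(p + 2)*(p + 4)*(p - 3)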